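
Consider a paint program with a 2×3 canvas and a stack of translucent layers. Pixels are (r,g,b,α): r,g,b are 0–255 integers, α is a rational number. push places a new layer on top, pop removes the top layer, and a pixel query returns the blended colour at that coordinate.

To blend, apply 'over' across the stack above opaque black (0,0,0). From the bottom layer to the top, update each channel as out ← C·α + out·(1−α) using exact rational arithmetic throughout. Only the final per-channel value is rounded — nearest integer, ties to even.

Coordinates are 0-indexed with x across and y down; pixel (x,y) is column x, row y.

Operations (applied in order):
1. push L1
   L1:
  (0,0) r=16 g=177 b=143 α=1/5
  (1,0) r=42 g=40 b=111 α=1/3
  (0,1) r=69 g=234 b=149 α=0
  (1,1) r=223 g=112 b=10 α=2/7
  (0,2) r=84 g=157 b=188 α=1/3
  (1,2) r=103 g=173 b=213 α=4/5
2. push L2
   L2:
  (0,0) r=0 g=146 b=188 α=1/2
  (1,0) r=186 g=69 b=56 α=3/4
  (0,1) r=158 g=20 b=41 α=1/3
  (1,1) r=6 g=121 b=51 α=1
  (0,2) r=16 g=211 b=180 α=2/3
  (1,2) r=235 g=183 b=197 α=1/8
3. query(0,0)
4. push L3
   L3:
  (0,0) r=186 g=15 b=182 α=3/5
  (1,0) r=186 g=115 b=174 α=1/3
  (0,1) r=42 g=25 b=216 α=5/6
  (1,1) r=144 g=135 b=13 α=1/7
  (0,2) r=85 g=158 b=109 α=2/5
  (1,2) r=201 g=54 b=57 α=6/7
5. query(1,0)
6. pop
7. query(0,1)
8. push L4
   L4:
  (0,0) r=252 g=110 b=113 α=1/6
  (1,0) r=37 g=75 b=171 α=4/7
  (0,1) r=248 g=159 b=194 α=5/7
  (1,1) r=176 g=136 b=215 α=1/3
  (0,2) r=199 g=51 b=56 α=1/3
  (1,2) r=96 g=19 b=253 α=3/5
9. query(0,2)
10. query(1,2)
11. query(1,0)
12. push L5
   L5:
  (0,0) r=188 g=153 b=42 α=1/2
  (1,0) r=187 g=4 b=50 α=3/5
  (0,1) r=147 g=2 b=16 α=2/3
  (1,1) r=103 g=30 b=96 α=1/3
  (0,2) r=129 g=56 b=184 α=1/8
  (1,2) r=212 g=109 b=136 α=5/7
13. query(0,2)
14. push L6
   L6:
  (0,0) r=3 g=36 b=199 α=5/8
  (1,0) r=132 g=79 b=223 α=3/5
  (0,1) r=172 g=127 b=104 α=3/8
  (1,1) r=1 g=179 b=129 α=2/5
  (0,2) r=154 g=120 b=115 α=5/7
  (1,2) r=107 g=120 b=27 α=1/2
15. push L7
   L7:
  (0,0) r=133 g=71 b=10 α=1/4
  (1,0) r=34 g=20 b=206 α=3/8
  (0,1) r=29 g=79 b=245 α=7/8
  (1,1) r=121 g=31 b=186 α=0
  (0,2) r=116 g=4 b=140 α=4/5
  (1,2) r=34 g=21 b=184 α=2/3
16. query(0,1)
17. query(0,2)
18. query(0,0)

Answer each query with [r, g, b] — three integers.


at x=0,y=0 over L1,L2:
+L1 (α=1/5) → [16/5, 177/5, 143/5]
+L2 (α=1/2) → [8/5, 907/10, 1083/10]
rounded: [2, 91, 108]

at x=1,y=0 over L1,L2,L3:
+L1 (α=1/3) → [14, 40/3, 37]
+L2 (α=3/4) → [143, 661/12, 205/4]
+L3 (α=1/3) → [472/3, 1351/18, 553/6]
= [157, 75, 92]

(0,1) stack=L1,L2; from [0,0,0]:
+L1 (α=0) → [0, 0, 0]
+L2 (α=1/3) → [158/3, 20/3, 41/3]
rounded: [53, 7, 14]

(0,2) stack=L1,L2,L4; from [0,0,0]:
after L1 α=1/3: [28, 157/3, 188/3]
after L2 α=2/3: [20, 1423/9, 1268/9]
after L4 α=1/3: [239/3, 3305/27, 3040/27]
→ [80, 122, 113]

(1,2) stack=L1,L2,L4; from [0,0,0]:
after L1 α=4/5: [412/5, 692/5, 852/5]
after L2 α=1/8: [4059/40, 5759/40, 6949/40]
after L4 α=3/5: [9819/100, 6899/100, 22129/100]
= [98, 69, 221]

at x=1,y=0 over L1,L2,L4:
L1 α=1/3: [14, 40/3, 37]
L2 α=3/4: [143, 661/12, 205/4]
L4 α=4/7: [577/7, 1861/28, 3351/28]
→ [82, 66, 120]

query (0,2) [L1,L2,L4,L5] — begin 0,0,0
L1 α=1/3: [28, 157/3, 188/3]
L2 α=2/3: [20, 1423/9, 1268/9]
L4 α=1/3: [239/3, 3305/27, 3040/27]
L5 α=1/8: [515/6, 24647/216, 3281/27]
rounded: [86, 114, 122]

query (0,1) [L1,L2,L4,L5,L6,L7] — begin 0,0,0
L1 α=0: [0, 0, 0]
L2 α=1/3: [158/3, 20/3, 41/3]
L4 α=5/7: [4036/21, 2425/21, 2992/21]
L5 α=2/3: [10210/63, 2509/63, 3664/63]
L6 α=3/8: [41779/252, 9137/126, 4747/63]
L7 α=7/8: [92935/2016, 78815/1008, 14099/63]
= [46, 78, 224]

at x=0,y=2 over L1,L2,L4,L5,L6,L7:
L1 α=1/3: [28, 157/3, 188/3]
L2 α=2/3: [20, 1423/9, 1268/9]
L4 α=1/3: [239/3, 3305/27, 3040/27]
L5 α=1/8: [515/6, 24647/216, 3281/27]
L6 α=5/7: [2825/21, 89447/756, 22087/189]
L7 α=4/5: [12569/105, 101543/3780, 127927/945]
→ [120, 27, 135]

(0,0) stack=L1,L2,L4,L5,L6,L7; from [0,0,0]:
L1 α=1/5: [16/5, 177/5, 143/5]
L2 α=1/2: [8/5, 907/10, 1083/10]
L4 α=1/6: [130/3, 1127/12, 1309/12]
L5 α=1/2: [347/3, 2963/24, 1813/24]
L6 α=5/8: [181/4, 4403/64, 9773/64]
L7 α=1/4: [1075/16, 17753/256, 29959/256]
= [67, 69, 117]


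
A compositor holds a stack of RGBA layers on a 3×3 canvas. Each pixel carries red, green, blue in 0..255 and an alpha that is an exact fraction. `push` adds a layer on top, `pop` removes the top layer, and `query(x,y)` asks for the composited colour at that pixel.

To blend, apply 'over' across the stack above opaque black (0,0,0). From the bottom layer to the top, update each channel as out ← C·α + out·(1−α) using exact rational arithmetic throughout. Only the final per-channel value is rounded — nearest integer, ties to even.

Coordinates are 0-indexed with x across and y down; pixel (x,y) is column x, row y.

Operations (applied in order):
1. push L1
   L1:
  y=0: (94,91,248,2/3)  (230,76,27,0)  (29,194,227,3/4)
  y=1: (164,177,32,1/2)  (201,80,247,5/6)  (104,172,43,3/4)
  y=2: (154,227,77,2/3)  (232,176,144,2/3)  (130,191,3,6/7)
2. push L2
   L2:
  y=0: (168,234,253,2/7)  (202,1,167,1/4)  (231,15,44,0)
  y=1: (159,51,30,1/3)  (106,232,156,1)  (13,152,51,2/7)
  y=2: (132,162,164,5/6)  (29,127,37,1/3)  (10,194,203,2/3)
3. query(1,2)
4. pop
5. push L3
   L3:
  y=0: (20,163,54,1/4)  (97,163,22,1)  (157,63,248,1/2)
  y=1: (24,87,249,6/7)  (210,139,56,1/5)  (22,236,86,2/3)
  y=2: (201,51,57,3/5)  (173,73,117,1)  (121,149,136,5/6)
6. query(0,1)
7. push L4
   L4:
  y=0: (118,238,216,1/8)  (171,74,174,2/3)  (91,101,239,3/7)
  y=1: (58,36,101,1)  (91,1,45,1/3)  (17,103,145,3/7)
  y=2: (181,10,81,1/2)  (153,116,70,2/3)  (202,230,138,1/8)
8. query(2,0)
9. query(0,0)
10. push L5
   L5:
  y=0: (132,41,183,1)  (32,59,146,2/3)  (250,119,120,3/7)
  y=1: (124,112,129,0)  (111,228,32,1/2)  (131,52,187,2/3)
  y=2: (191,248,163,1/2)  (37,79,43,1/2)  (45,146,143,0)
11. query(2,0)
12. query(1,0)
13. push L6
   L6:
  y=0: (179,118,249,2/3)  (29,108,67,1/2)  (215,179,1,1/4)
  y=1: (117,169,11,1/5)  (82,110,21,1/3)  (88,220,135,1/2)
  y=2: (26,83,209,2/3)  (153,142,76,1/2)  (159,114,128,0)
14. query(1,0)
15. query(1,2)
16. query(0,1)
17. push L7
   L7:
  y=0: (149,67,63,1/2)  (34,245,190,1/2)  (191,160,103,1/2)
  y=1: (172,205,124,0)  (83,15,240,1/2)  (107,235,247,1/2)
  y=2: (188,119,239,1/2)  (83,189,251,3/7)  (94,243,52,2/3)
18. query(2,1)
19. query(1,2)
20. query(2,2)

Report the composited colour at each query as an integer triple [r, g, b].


query (1,2) [L1,L2] — begin 0,0,0
+L1 (α=2/3) → [464/3, 352/3, 96]
+L2 (α=1/3) → [1015/9, 1085/9, 229/3]
→ [113, 121, 76]

at x=0,y=1 over L1,L3:
L1 α=1/2: [82, 177/2, 16]
L3 α=6/7: [226/7, 1221/14, 1510/7]
→ [32, 87, 216]

at x=2,y=0 over L1,L3,L4:
after L1 α=3/4: [87/4, 291/2, 681/4]
after L3 α=1/2: [715/8, 417/4, 1673/8]
after L4 α=3/7: [1261/14, 720/7, 3107/14]
→ [90, 103, 222]

(0,0) stack=L1,L3,L4; from [0,0,0]:
L1 α=2/3: [188/3, 182/3, 496/3]
L3 α=1/4: [52, 345/4, 275/2]
L4 α=1/8: [241/4, 3367/32, 2357/16]
= [60, 105, 147]

at x=2,y=0 over L1,L3,L4,L5:
L1 α=3/4: [87/4, 291/2, 681/4]
L3 α=1/2: [715/8, 417/4, 1673/8]
L4 α=3/7: [1261/14, 720/7, 3107/14]
L5 α=3/7: [7772/49, 5379/49, 8734/49]
rounded: [159, 110, 178]

at x=1,y=0 over L1,L3,L4,L5:
after L1 α=0: [0, 0, 0]
after L3 α=1: [97, 163, 22]
after L4 α=2/3: [439/3, 311/3, 370/3]
after L5 α=2/3: [631/9, 665/9, 1246/9]
→ [70, 74, 138]

at x=1,y=0 over L1,L3,L4,L5,L6:
after L1 α=0: [0, 0, 0]
after L3 α=1: [97, 163, 22]
after L4 α=2/3: [439/3, 311/3, 370/3]
after L5 α=2/3: [631/9, 665/9, 1246/9]
after L6 α=1/2: [446/9, 1637/18, 1849/18]
rounded: [50, 91, 103]

at x=1,y=2 over L1,L3,L4,L5,L6:
after L1 α=2/3: [464/3, 352/3, 96]
after L3 α=1: [173, 73, 117]
after L4 α=2/3: [479/3, 305/3, 257/3]
after L5 α=1/2: [295/3, 271/3, 193/3]
after L6 α=1/2: [377/3, 697/6, 421/6]
→ [126, 116, 70]

query (0,1) [L1,L3,L4,L5,L6] — begin 0,0,0
after L1 α=1/2: [82, 177/2, 16]
after L3 α=6/7: [226/7, 1221/14, 1510/7]
after L4 α=1: [58, 36, 101]
after L5 α=0: [58, 36, 101]
after L6 α=1/5: [349/5, 313/5, 83]
→ [70, 63, 83]

at x=2,y=1 over L1,L3,L4,L5,L6,L7:
+L1 (α=3/4) → [78, 129, 129/4]
+L3 (α=2/3) → [122/3, 601/3, 817/12]
+L4 (α=3/7) → [641/21, 3331/21, 2122/21]
+L5 (α=2/3) → [6143/63, 5515/63, 9976/63]
+L6 (α=1/2) → [11687/126, 19375/126, 18481/126]
+L7 (α=1/2) → [25169/252, 48985/252, 49603/252]
→ [100, 194, 197]

query (1,2) [L1,L3,L4,L5,L6,L7] — begin 0,0,0
L1 α=2/3: [464/3, 352/3, 96]
L3 α=1: [173, 73, 117]
L4 α=2/3: [479/3, 305/3, 257/3]
L5 α=1/2: [295/3, 271/3, 193/3]
L6 α=1/2: [377/3, 697/6, 421/6]
L7 α=3/7: [2255/21, 3095/21, 443/3]
→ [107, 147, 148]

query (2,2) [L1,L3,L4,L5,L6,L7] — begin 0,0,0
L1 α=6/7: [780/7, 1146/7, 18/7]
L3 α=5/6: [5015/42, 6361/42, 2389/21]
L4 α=1/8: [6227/48, 7741/48, 2803/24]
L5 α=0: [6227/48, 7741/48, 2803/24]
L6 α=0: [6227/48, 7741/48, 2803/24]
L7 α=2/3: [15251/144, 31069/144, 5299/72]
rounded: [106, 216, 74]


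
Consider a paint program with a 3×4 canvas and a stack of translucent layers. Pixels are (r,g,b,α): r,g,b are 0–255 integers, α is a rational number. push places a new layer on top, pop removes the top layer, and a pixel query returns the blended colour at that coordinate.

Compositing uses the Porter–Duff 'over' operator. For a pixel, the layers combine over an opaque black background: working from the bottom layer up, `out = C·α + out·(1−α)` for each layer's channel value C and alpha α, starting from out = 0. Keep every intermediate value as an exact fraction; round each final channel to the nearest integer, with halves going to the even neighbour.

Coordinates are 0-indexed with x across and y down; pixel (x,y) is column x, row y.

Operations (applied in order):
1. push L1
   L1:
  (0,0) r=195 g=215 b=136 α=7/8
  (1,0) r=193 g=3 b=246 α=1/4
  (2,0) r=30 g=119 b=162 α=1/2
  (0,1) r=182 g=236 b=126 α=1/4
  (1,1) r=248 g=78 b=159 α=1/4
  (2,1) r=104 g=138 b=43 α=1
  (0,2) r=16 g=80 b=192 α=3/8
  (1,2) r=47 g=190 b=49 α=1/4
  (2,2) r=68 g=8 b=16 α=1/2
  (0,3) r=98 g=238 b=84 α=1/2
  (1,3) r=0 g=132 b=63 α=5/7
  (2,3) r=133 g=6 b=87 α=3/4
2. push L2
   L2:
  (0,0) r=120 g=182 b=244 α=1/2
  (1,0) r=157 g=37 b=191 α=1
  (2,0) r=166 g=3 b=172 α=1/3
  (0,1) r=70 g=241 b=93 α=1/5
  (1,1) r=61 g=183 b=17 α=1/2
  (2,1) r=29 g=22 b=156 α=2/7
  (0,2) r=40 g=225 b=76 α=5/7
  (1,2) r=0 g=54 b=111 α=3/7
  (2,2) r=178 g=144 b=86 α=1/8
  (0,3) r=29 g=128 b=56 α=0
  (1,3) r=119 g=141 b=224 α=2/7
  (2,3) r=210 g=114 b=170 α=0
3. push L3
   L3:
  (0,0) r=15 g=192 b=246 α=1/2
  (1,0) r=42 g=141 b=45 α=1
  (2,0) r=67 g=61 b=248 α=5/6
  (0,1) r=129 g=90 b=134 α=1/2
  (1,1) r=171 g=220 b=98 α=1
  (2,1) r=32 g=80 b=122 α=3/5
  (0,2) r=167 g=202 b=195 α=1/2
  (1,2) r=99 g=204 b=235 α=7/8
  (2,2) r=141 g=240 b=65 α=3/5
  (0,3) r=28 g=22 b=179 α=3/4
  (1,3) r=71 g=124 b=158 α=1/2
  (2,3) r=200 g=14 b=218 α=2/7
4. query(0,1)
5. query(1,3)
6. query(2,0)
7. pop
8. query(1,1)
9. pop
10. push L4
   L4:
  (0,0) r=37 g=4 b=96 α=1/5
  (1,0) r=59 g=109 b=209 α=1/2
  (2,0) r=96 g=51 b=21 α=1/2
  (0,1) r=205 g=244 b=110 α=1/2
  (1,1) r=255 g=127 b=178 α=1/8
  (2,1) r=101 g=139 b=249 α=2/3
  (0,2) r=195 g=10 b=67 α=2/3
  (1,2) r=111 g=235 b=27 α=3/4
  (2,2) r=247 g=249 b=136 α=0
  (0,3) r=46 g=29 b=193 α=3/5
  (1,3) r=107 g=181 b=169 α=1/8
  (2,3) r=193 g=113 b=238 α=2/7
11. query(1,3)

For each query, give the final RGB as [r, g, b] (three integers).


at x=0,y=1 over L1,L2,L3:
L1 α=1/4: [91/2, 59, 63/2]
L2 α=1/5: [252/5, 477/5, 219/5]
L3 α=1/2: [897/10, 927/10, 889/10]
→ [90, 93, 89]

query (1,3) [L1,L2,L3] — begin 0,0,0
L1 α=5/7: [0, 660/7, 45]
L2 α=2/7: [34, 5274/49, 673/7]
L3 α=1/2: [105/2, 5675/49, 1779/14]
= [52, 116, 127]

(2,0) stack=L1,L2,L3; from [0,0,0]:
+L1 (α=1/2) → [15, 119/2, 81]
+L2 (α=1/3) → [196/3, 122/3, 334/3]
+L3 (α=5/6) → [1201/18, 1037/18, 2027/9]
= [67, 58, 225]

(1,1) stack=L1,L2; from [0,0,0]:
L1 α=1/4: [62, 39/2, 159/4]
L2 α=1/2: [123/2, 405/4, 227/8]
= [62, 101, 28]

(1,3) stack=L1,L4; from [0,0,0]:
L1 α=5/7: [0, 660/7, 45]
L4 α=1/8: [107/8, 841/8, 121/2]
→ [13, 105, 60]


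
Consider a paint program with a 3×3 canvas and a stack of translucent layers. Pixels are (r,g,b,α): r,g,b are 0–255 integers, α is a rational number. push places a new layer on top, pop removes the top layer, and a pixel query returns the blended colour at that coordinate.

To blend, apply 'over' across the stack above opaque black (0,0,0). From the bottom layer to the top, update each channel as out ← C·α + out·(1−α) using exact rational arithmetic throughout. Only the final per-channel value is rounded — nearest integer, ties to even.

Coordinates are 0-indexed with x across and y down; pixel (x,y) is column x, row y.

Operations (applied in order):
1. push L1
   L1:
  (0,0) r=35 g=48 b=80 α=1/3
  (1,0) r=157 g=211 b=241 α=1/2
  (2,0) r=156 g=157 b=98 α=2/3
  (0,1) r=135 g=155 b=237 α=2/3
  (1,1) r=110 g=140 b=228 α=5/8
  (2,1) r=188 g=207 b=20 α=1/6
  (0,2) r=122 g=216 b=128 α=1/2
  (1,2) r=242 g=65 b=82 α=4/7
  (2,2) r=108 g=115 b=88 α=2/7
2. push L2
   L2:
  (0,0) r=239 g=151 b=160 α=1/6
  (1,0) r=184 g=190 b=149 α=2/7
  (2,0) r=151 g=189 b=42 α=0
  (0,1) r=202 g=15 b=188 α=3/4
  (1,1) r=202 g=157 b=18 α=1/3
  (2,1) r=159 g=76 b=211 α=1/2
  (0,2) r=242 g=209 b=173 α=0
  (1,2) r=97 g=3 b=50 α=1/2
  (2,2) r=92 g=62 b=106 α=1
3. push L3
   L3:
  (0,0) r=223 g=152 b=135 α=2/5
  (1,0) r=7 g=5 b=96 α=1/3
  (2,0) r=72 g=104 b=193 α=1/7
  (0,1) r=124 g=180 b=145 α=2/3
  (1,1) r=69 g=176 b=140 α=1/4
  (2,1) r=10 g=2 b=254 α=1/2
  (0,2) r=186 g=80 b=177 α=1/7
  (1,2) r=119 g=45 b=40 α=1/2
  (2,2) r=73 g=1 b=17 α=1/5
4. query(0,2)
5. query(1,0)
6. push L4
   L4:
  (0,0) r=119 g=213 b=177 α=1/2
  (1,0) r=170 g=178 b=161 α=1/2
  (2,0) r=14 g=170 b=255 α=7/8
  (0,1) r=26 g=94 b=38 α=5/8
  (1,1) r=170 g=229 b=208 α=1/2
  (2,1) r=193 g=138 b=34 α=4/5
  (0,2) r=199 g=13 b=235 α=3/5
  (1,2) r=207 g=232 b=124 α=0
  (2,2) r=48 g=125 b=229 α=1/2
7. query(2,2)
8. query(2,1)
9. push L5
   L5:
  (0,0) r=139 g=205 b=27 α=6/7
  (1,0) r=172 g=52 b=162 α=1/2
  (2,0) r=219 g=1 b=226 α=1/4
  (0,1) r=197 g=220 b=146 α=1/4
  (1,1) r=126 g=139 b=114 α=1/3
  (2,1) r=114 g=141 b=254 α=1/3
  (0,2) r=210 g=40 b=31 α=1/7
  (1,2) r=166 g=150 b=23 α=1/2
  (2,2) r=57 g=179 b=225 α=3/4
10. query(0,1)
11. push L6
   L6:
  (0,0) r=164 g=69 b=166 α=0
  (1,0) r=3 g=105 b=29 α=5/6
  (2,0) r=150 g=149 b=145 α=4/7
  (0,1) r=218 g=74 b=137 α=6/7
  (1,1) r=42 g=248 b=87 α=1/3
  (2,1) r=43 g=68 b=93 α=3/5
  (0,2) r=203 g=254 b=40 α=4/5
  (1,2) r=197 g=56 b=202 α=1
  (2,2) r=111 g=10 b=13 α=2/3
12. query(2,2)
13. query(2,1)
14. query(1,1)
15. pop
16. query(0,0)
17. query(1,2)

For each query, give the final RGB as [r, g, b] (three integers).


query (0,2) [L1,L2,L3] — begin 0,0,0
L1 α=1/2: [61, 108, 64]
L2 α=0: [61, 108, 64]
L3 α=1/7: [552/7, 104, 561/7]
→ [79, 104, 80]

(1,0) stack=L1,L2,L3; from [0,0,0]:
after L1 α=1/2: [157/2, 211/2, 241/2]
after L2 α=2/7: [1521/14, 1815/14, 1801/14]
after L3 α=1/3: [1570/21, 1850/21, 2473/21]
rounded: [75, 88, 118]

at x=2,y=2 over L1,L2,L3,L4:
L1 α=2/7: [216/7, 230/7, 176/7]
L2 α=1: [92, 62, 106]
L3 α=1/5: [441/5, 249/5, 441/5]
L4 α=1/2: [681/10, 437/5, 793/5]
= [68, 87, 159]

query (2,1) [L1,L2,L3,L4] — begin 0,0,0
L1 α=1/6: [94/3, 69/2, 10/3]
L2 α=1/2: [571/6, 221/4, 643/6]
L3 α=1/2: [631/12, 229/8, 2167/12]
L4 α=4/5: [1979/12, 929/8, 3799/60]
= [165, 116, 63]

at x=0,y=1 over L1,L2,L3,L4,L5:
after L1 α=2/3: [90, 310/3, 158]
after L2 α=3/4: [174, 445/12, 361/2]
after L3 α=2/3: [422/3, 4765/36, 941/6]
after L4 α=5/8: [69, 10405/96, 1321/16]
after L5 α=1/4: [101, 17445/128, 6299/64]
rounded: [101, 136, 98]

query (2,2) [L1,L2,L3,L4,L5,L6] — begin 0,0,0
after L1 α=2/7: [216/7, 230/7, 176/7]
after L2 α=1: [92, 62, 106]
after L3 α=1/5: [441/5, 249/5, 441/5]
after L4 α=1/2: [681/10, 437/5, 793/5]
after L5 α=3/4: [2391/40, 1561/10, 1042/5]
after L6 α=2/3: [3757/40, 587/10, 1172/15]
→ [94, 59, 78]

(2,1) stack=L1,L2,L3,L4,L5,L6; from [0,0,0]:
L1 α=1/6: [94/3, 69/2, 10/3]
L2 α=1/2: [571/6, 221/4, 643/6]
L3 α=1/2: [631/12, 229/8, 2167/12]
L4 α=4/5: [1979/12, 929/8, 3799/60]
L5 α=1/3: [2663/18, 1493/12, 11419/90]
L6 α=3/5: [3824/45, 2717/30, 23974/225]
= [85, 91, 107]

query (1,1) [L1,L2,L3,L4,L5,L6] — begin 0,0,0
+L1 (α=5/8) → [275/4, 175/2, 285/2]
+L2 (α=1/3) → [679/6, 332/3, 101]
+L3 (α=1/4) → [817/8, 127, 443/4]
+L4 (α=1/2) → [2177/16, 178, 1275/8]
+L5 (α=1/3) → [3185/24, 165, 577/4]
+L6 (α=1/3) → [3689/36, 578/3, 751/6]
= [102, 193, 125]

at x=0,y=0 over L1,L2,L3,L4,L5:
+L1 (α=1/3) → [35/3, 16, 80/3]
+L2 (α=1/6) → [446/9, 77/2, 440/9]
+L3 (α=2/5) → [1784/15, 839/10, 250/3]
+L4 (α=1/2) → [3569/30, 2969/20, 781/6]
+L5 (α=6/7) → [28589/210, 27569/140, 1753/42]
= [136, 197, 42]

(1,2) stack=L1,L2,L3,L4,L5; from [0,0,0]:
L1 α=4/7: [968/7, 260/7, 328/7]
L2 α=1/2: [1647/14, 281/14, 339/7]
L3 α=1/2: [3313/28, 911/28, 619/14]
L4 α=0: [3313/28, 911/28, 619/14]
L5 α=1/2: [7961/56, 5111/56, 941/28]
= [142, 91, 34]


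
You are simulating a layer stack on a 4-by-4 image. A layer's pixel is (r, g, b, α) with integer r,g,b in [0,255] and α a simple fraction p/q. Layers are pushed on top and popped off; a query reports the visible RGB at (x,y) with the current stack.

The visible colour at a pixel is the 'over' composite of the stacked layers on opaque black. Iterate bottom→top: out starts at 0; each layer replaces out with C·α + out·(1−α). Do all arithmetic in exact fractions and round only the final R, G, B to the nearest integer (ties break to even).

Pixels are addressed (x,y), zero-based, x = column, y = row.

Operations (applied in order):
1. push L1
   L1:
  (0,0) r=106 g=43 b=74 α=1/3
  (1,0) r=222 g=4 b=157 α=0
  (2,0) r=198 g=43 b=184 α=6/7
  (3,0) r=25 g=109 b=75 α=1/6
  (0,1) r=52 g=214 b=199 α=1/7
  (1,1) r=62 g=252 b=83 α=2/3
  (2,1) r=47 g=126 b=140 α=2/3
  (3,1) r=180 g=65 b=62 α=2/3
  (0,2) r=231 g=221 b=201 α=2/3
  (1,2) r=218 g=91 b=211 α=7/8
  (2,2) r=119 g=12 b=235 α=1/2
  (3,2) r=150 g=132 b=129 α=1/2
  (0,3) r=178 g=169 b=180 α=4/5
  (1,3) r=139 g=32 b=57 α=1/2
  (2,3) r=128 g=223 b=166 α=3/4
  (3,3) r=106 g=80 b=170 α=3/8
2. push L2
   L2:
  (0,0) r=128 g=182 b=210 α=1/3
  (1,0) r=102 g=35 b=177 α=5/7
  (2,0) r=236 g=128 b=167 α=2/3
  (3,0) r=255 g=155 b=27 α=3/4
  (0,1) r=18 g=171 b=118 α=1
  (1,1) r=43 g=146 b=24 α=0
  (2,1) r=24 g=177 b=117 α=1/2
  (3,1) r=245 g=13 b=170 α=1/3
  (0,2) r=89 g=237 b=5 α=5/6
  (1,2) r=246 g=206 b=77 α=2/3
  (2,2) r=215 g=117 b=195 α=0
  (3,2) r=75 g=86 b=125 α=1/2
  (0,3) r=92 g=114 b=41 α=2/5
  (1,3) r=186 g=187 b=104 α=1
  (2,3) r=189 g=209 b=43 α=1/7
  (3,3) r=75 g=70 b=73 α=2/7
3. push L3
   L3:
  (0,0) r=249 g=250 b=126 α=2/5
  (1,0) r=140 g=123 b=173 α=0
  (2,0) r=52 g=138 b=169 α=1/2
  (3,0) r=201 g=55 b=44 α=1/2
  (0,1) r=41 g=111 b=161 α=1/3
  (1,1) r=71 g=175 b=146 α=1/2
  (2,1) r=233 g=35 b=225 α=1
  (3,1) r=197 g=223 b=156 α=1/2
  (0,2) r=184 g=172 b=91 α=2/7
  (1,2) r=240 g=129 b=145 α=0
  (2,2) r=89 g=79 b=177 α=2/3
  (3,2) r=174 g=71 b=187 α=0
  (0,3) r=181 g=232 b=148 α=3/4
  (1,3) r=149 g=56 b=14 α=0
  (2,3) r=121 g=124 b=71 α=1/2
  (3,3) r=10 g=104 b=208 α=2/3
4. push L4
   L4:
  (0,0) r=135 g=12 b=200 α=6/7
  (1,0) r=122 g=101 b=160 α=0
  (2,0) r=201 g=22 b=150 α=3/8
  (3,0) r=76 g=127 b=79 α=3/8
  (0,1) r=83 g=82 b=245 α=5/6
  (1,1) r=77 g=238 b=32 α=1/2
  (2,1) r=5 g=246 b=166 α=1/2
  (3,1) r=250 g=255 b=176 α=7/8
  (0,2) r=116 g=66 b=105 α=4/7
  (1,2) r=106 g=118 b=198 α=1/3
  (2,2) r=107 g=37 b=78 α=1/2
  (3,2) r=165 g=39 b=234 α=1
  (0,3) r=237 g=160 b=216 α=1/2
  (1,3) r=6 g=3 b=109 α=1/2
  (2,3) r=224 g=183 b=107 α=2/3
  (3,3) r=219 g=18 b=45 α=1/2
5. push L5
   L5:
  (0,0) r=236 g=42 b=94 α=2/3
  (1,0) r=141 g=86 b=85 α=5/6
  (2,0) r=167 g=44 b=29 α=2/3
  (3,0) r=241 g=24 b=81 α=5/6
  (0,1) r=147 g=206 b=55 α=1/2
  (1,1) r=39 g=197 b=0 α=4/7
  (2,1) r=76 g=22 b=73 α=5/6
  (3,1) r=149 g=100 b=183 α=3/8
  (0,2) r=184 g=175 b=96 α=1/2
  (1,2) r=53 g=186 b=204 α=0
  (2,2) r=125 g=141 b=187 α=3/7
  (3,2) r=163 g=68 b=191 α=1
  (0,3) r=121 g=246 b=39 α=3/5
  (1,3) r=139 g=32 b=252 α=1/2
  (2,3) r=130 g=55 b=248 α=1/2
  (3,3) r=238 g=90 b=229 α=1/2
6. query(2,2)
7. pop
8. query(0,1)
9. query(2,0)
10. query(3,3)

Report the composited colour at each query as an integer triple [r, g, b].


(2,2) stack=L1,L2,L3,L4,L5; from [0,0,0]:
after L1 α=1/2: [119/2, 6, 235/2]
after L2 α=0: [119/2, 6, 235/2]
after L3 α=2/3: [475/6, 164/3, 943/6]
after L4 α=1/2: [1117/12, 275/6, 1411/12]
after L5 α=3/7: [2242/21, 1819/21, 442/3]
rounded: [107, 87, 147]

at x=0,y=1 over L1,L2,L3,L4:
L1 α=1/7: [52/7, 214/7, 199/7]
L2 α=1: [18, 171, 118]
L3 α=1/3: [77/3, 151, 397/3]
L4 α=5/6: [661/9, 187/2, 2036/9]
= [73, 94, 226]

(2,0) stack=L1,L2,L3,L4; from [0,0,0]:
+L1 (α=6/7) → [1188/7, 258/7, 1104/7]
+L2 (α=2/3) → [4492/21, 2050/21, 3442/21]
+L3 (α=1/2) → [2792/21, 2474/21, 6991/42]
+L4 (α=3/8) → [26623/168, 3439/42, 53855/336]
= [158, 82, 160]

(3,3) stack=L1,L2,L3,L4; from [0,0,0]:
L1 α=3/8: [159/4, 30, 255/4]
L2 α=2/7: [1395/28, 290/7, 1859/28]
L3 α=2/3: [1955/84, 582/7, 13507/84]
L4 α=1/2: [20351/168, 354/7, 17287/168]
rounded: [121, 51, 103]


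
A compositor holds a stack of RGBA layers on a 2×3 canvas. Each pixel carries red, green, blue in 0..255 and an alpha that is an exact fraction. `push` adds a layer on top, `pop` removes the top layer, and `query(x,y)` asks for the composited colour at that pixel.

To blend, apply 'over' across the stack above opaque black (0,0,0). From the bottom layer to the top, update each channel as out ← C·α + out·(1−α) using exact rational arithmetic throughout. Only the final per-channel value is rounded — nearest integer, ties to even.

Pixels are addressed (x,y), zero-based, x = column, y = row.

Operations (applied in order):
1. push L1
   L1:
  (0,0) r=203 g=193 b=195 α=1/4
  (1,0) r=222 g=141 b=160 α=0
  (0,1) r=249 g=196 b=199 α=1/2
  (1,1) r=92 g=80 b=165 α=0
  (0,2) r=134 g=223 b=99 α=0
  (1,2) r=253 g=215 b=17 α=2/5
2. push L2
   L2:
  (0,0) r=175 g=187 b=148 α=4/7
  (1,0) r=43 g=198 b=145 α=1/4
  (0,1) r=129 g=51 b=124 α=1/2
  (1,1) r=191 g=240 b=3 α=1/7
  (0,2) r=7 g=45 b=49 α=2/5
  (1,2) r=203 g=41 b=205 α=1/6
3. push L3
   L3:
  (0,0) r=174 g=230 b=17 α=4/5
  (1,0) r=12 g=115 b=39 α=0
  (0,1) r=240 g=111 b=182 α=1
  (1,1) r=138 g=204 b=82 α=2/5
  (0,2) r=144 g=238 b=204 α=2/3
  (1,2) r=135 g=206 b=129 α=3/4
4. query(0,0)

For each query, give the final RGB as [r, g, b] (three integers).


(0,0) stack=L1,L2,L3; from [0,0,0]:
after L1 α=1/4: [203/4, 193/4, 195/4]
after L2 α=4/7: [487/4, 3571/28, 2953/28]
after L3 α=4/5: [3271/20, 29331/140, 4857/140]
→ [164, 210, 35]


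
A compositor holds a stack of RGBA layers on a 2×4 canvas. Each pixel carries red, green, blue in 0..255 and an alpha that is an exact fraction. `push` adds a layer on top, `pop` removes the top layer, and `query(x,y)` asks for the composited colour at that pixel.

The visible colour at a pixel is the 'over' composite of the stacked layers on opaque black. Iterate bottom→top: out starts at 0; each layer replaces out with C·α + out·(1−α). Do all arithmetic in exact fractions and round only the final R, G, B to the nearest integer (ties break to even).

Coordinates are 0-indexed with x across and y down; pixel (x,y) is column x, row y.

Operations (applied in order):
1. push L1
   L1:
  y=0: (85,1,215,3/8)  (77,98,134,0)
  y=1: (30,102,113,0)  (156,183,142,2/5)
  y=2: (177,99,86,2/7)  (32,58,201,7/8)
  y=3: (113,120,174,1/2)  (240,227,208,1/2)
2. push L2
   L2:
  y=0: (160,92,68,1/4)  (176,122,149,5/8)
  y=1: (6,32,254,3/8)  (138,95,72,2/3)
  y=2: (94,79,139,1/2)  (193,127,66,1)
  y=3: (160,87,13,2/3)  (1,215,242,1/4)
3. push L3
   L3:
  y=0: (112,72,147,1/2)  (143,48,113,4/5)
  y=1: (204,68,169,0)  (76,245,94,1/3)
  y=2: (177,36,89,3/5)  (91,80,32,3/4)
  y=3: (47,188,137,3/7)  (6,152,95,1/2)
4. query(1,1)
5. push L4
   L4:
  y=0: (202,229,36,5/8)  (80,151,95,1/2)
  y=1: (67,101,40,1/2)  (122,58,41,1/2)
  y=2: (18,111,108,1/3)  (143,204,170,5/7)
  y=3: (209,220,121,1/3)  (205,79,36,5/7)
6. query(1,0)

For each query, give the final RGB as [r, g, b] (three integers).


at x=1,y=1 over L1,L2,L3:
+L1 (α=2/5) → [312/5, 366/5, 284/5]
+L2 (α=2/3) → [564/5, 1316/15, 1004/15]
+L3 (α=1/3) → [1508/15, 6307/45, 3418/45]
→ [101, 140, 76]

query (1,0) [L1,L2,L3,L4] — begin 0,0,0
+L1 (α=0) → [0, 0, 0]
+L2 (α=5/8) → [110, 305/4, 745/8]
+L3 (α=4/5) → [682/5, 1073/20, 4361/40]
+L4 (α=1/2) → [541/5, 4093/40, 8161/80]
rounded: [108, 102, 102]


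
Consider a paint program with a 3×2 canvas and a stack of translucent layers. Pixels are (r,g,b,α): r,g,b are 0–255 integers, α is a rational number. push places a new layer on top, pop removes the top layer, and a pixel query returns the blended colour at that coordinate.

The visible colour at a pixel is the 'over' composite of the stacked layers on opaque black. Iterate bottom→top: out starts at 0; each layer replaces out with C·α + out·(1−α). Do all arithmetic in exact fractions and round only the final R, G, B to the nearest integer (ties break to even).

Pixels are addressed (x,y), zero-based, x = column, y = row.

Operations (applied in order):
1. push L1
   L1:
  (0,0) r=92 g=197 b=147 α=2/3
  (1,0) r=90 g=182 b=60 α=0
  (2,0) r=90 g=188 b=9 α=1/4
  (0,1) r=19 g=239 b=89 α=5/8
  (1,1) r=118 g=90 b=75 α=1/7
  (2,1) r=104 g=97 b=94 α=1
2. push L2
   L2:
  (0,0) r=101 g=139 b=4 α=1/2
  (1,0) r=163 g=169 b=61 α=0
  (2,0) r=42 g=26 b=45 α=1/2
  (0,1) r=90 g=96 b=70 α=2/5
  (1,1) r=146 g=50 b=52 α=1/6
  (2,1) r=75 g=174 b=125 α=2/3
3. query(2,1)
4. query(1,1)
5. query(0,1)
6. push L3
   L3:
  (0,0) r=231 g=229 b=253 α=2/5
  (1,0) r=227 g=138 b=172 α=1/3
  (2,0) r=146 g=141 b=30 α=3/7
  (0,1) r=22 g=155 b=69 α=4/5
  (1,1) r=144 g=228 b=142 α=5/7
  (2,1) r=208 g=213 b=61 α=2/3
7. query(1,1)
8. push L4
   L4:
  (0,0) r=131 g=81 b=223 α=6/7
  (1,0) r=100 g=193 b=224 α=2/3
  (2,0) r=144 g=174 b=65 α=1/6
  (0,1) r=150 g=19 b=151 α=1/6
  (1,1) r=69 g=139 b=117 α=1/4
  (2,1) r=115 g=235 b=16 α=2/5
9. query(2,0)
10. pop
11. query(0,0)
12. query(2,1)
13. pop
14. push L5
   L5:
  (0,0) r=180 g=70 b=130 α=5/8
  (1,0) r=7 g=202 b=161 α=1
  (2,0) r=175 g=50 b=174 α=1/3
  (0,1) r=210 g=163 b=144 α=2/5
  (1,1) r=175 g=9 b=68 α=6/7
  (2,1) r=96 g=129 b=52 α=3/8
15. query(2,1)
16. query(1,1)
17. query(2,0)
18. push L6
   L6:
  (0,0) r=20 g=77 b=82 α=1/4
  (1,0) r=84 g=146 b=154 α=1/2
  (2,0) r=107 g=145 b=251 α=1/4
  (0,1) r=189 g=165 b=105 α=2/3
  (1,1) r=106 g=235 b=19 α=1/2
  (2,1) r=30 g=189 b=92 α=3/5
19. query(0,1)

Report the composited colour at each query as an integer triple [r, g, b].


(2,1) stack=L1,L2; from [0,0,0]:
after L1 α=1: [104, 97, 94]
after L2 α=2/3: [254/3, 445/3, 344/3]
rounded: [85, 148, 115]

(1,1) stack=L1,L2; from [0,0,0]:
L1 α=1/7: [118/7, 90/7, 75/7]
L2 α=1/6: [806/21, 400/21, 739/42]
rounded: [38, 19, 18]

at x=0,y=1 over L1,L2:
L1 α=5/8: [95/8, 1195/8, 445/8]
L2 α=2/5: [345/8, 5121/40, 491/8]
→ [43, 128, 61]

at x=1,y=1 over L1,L2,L3:
+L1 (α=1/7) → [118/7, 90/7, 75/7]
+L2 (α=1/6) → [806/21, 400/21, 739/42]
+L3 (α=5/7) → [16732/147, 24740/147, 15649/147]
= [114, 168, 106]

(2,0) stack=L1,L2,L3,L4; from [0,0,0]:
+L1 (α=1/4) → [45/2, 47, 9/4]
+L2 (α=1/2) → [129/4, 73/2, 189/8]
+L3 (α=3/7) → [81, 569/7, 369/14]
+L4 (α=1/6) → [183/2, 4063/42, 2755/84]
= [92, 97, 33]

(0,0) stack=L1,L2,L3; from [0,0,0]:
L1 α=2/3: [184/3, 394/3, 98]
L2 α=1/2: [487/6, 811/6, 51]
L3 α=2/5: [1411/10, 1727/10, 659/5]
= [141, 173, 132]

at x=2,y=1 over L1,L2,L3:
L1 α=1: [104, 97, 94]
L2 α=2/3: [254/3, 445/3, 344/3]
L3 α=2/3: [1502/9, 1723/9, 710/9]
= [167, 191, 79]

(2,1) stack=L1,L2,L5; from [0,0,0]:
after L1 α=1: [104, 97, 94]
after L2 α=2/3: [254/3, 445/3, 344/3]
after L5 α=3/8: [1067/12, 1693/12, 547/6]
→ [89, 141, 91]

(1,1) stack=L1,L2,L5; from [0,0,0]:
+L1 (α=1/7) → [118/7, 90/7, 75/7]
+L2 (α=1/6) → [806/21, 400/21, 739/42]
+L5 (α=6/7) → [22856/147, 1534/147, 17875/294]
rounded: [155, 10, 61]

(2,0) stack=L1,L2,L5; from [0,0,0]:
+L1 (α=1/4) → [45/2, 47, 9/4]
+L2 (α=1/2) → [129/4, 73/2, 189/8]
+L5 (α=1/3) → [479/6, 41, 295/4]
rounded: [80, 41, 74]

(0,1) stack=L1,L2,L5,L6; from [0,0,0]:
L1 α=5/8: [95/8, 1195/8, 445/8]
L2 α=2/5: [345/8, 5121/40, 491/8]
L5 α=2/5: [879/8, 28403/200, 3777/40]
L6 α=2/3: [1301/8, 94403/600, 4059/40]
= [163, 157, 101]


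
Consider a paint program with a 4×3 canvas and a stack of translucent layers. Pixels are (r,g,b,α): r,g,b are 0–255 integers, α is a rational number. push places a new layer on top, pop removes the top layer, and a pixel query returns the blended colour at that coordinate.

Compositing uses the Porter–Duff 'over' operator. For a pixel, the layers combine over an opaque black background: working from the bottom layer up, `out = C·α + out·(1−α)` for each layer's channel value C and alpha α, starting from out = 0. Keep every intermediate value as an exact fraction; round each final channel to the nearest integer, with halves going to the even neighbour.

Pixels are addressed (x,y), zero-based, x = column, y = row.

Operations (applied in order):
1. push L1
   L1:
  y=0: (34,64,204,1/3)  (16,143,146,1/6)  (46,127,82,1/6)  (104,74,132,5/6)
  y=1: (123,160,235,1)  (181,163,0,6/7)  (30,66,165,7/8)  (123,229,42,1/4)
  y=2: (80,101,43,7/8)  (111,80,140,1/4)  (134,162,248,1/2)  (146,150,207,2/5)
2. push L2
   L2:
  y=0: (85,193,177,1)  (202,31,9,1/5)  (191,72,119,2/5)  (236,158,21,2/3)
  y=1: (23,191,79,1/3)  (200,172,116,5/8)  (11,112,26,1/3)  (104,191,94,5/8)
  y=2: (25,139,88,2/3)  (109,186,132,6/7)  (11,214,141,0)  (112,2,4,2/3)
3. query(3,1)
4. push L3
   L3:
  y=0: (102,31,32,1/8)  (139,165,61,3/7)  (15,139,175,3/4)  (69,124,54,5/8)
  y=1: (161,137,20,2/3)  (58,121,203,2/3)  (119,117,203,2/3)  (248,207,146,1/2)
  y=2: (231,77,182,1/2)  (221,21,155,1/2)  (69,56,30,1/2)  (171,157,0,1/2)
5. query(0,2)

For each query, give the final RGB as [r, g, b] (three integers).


at x=3,y=1 over L1,L2:
L1 α=1/4: [123/4, 229/4, 21/2]
L2 α=5/8: [2449/32, 4507/32, 1003/16]
→ [77, 141, 63]

query (0,2) [L1,L2,L3] — begin 0,0,0
after L1 α=7/8: [70, 707/8, 301/8]
after L2 α=2/3: [40, 977/8, 1709/24]
after L3 α=1/2: [271/2, 1593/16, 6077/48]
rounded: [136, 100, 127]


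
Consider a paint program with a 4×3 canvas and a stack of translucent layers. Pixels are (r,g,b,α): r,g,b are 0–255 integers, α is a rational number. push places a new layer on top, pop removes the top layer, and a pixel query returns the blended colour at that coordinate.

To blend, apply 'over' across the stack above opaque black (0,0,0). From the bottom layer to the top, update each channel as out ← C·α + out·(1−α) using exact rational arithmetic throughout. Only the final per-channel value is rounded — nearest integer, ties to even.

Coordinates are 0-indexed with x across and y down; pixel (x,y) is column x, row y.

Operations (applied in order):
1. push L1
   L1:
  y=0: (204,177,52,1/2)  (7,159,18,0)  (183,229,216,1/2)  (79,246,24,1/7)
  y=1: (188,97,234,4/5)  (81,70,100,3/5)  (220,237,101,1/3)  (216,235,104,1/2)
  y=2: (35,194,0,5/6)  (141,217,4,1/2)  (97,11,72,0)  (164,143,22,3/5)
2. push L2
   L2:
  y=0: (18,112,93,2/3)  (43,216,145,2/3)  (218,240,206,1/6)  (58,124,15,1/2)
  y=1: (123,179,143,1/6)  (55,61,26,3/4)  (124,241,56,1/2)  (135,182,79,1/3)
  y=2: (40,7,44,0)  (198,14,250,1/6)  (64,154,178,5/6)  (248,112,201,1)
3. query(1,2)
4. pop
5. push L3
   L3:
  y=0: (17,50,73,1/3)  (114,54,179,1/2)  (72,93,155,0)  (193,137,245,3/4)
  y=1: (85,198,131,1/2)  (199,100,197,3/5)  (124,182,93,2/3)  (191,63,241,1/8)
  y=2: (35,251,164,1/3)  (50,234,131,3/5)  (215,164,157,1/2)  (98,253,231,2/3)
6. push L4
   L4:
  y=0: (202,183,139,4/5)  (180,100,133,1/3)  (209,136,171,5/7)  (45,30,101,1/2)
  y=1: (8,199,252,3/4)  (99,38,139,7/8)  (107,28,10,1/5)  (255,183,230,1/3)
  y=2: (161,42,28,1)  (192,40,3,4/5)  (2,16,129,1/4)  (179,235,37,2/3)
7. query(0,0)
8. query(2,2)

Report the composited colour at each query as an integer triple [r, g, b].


query (1,2) [L1,L2] — begin 0,0,0
+L1 (α=1/2) → [141/2, 217/2, 2]
+L2 (α=1/6) → [367/4, 371/4, 130/3]
→ [92, 93, 43]

at x=0,y=0 over L1,L3,L4:
L1 α=1/2: [102, 177/2, 26]
L3 α=1/3: [221/3, 227/3, 125/3]
L4 α=4/5: [529/3, 2423/15, 1793/15]
rounded: [176, 162, 120]

at x=2,y=2 over L1,L3,L4:
after L1 α=0: [0, 0, 0]
after L3 α=1/2: [215/2, 82, 157/2]
after L4 α=1/4: [649/8, 131/2, 729/8]
rounded: [81, 66, 91]


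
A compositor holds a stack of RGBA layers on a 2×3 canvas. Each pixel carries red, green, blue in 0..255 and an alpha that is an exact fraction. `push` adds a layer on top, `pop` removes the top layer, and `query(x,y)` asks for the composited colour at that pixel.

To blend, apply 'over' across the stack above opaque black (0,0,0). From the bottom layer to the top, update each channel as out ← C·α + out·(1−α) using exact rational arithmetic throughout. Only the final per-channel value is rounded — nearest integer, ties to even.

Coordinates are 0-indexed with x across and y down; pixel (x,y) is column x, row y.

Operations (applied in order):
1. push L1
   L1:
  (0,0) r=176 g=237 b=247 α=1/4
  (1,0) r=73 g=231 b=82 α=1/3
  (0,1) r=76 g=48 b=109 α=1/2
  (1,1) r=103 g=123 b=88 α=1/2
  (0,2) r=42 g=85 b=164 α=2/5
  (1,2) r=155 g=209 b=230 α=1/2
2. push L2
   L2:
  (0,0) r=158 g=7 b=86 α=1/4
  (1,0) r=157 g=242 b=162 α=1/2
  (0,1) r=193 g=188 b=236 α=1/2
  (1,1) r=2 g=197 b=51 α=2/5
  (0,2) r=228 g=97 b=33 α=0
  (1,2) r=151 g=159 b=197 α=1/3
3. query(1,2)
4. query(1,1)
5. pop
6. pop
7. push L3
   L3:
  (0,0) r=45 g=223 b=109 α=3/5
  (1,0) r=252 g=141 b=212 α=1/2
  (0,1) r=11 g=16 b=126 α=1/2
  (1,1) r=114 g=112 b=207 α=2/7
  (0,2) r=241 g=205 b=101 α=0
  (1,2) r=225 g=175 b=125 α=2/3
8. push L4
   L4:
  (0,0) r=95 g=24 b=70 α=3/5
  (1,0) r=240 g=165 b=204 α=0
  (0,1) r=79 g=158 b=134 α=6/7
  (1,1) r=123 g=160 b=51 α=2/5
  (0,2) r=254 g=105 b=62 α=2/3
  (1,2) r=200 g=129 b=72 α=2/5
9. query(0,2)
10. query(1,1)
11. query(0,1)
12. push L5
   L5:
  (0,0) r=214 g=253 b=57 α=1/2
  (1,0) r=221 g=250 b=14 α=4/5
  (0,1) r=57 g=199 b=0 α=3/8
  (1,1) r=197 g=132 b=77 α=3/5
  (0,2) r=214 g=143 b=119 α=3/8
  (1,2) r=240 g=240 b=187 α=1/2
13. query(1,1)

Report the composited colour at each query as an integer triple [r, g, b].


at x=1,y=2 over L1,L2:
after L1 α=1/2: [155/2, 209/2, 115]
after L2 α=1/3: [102, 368/3, 427/3]
rounded: [102, 123, 142]

query (1,1) [L1,L2] — begin 0,0,0
+L1 (α=1/2) → [103/2, 123/2, 44]
+L2 (α=2/5) → [317/10, 1157/10, 234/5]
= [32, 116, 47]

(0,2) stack=L3,L4; from [0,0,0]:
+L3 (α=0) → [0, 0, 0]
+L4 (α=2/3) → [508/3, 70, 124/3]
→ [169, 70, 41]

query (1,1) [L3,L4] — begin 0,0,0
+L3 (α=2/7) → [228/7, 32, 414/7]
+L4 (α=2/5) → [2406/35, 416/5, 1956/35]
→ [69, 83, 56]

(0,1) stack=L3,L4; from [0,0,0]:
L3 α=1/2: [11/2, 8, 63]
L4 α=6/7: [137/2, 956/7, 867/7]
= [68, 137, 124]

query (1,1) [L3,L4,L5] — begin 0,0,0
L3 α=2/7: [228/7, 32, 414/7]
L4 α=2/5: [2406/35, 416/5, 1956/35]
L5 α=3/5: [25497/175, 2812/25, 11997/175]
rounded: [146, 112, 69]


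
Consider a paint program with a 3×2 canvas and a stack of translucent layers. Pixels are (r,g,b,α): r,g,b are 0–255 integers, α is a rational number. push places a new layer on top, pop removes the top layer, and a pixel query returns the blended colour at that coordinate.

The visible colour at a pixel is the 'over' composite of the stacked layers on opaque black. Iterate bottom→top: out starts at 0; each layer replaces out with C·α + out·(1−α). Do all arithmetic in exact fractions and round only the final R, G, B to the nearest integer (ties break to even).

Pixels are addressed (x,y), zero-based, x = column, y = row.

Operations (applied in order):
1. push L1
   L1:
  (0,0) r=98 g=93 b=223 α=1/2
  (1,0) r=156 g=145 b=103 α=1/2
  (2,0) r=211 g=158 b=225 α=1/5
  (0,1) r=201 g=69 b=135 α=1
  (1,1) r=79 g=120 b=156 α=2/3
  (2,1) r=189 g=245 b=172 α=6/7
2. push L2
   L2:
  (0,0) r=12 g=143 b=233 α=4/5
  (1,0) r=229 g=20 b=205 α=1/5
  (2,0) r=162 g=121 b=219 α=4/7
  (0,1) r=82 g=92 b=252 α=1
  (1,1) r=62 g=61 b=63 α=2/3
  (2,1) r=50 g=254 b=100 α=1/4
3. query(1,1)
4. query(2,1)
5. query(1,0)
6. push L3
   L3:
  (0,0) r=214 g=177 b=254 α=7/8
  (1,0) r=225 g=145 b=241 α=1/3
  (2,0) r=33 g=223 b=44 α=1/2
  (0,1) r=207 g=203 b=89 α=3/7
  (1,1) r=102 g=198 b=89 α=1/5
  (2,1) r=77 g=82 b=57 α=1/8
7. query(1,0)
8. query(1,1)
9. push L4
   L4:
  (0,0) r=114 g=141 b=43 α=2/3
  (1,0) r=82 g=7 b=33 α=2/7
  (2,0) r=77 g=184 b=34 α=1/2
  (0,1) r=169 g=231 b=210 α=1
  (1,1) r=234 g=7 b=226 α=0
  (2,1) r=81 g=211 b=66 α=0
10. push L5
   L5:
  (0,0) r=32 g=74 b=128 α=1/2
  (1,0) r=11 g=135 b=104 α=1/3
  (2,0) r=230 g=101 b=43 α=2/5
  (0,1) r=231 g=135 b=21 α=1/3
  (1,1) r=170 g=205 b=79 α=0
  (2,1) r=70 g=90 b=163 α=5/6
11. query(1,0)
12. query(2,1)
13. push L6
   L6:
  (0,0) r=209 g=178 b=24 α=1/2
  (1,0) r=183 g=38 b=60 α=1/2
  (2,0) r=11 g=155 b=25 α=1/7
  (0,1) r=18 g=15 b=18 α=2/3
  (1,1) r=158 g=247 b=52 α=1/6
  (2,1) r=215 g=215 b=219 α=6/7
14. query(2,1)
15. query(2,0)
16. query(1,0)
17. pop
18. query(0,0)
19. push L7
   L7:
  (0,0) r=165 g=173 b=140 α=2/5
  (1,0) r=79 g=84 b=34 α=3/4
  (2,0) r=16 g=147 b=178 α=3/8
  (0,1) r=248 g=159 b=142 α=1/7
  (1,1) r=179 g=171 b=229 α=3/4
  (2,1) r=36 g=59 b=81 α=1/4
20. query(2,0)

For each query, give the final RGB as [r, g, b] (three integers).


(1,1) stack=L1,L2; from [0,0,0]:
L1 α=2/3: [158/3, 80, 104]
L2 α=2/3: [530/9, 202/3, 230/3]
rounded: [59, 67, 77]

query (2,1) [L1,L2] — begin 0,0,0
+L1 (α=6/7) → [162, 210, 1032/7]
+L2 (α=1/4) → [134, 221, 949/7]
= [134, 221, 136]

query (1,0) [L1,L2] — begin 0,0,0
L1 α=1/2: [78, 145/2, 103/2]
L2 α=1/5: [541/5, 62, 411/5]
→ [108, 62, 82]

query (1,0) [L1,L2,L3] — begin 0,0,0
after L1 α=1/2: [78, 145/2, 103/2]
after L2 α=1/5: [541/5, 62, 411/5]
after L3 α=1/3: [2207/15, 269/3, 2027/15]
→ [147, 90, 135]

at x=1,y=1 over L1,L2,L3:
+L1 (α=2/3) → [158/3, 80, 104]
+L2 (α=2/3) → [530/9, 202/3, 230/3]
+L3 (α=1/5) → [3038/45, 1402/15, 1187/15]
→ [68, 93, 79]

(1,0) stack=L1,L2,L3,L4,L5; from [0,0,0]:
after L1 α=1/2: [78, 145/2, 103/2]
after L2 α=1/5: [541/5, 62, 411/5]
after L3 α=1/3: [2207/15, 269/3, 2027/15]
after L4 α=2/7: [2699/21, 1387/21, 2225/21]
after L5 α=1/3: [5629/63, 5609/63, 6634/63]
→ [89, 89, 105]

query (2,1) [L1,L2,L3,L4,L5] — begin 0,0,0
+L1 (α=6/7) → [162, 210, 1032/7]
+L2 (α=1/4) → [134, 221, 949/7]
+L3 (α=1/8) → [1015/8, 1629/8, 503/4]
+L4 (α=0) → [1015/8, 1629/8, 503/4]
+L5 (α=5/6) → [3815/48, 1743/16, 3763/24]
= [79, 109, 157]

(2,1) stack=L1,L2,L3,L4,L5,L6; from [0,0,0]:
after L1 α=6/7: [162, 210, 1032/7]
after L2 α=1/4: [134, 221, 949/7]
after L3 α=1/8: [1015/8, 1629/8, 503/4]
after L4 α=0: [1015/8, 1629/8, 503/4]
after L5 α=5/6: [3815/48, 1743/16, 3763/24]
after L6 α=6/7: [65735/336, 22383/112, 35299/168]
→ [196, 200, 210]

(2,0) stack=L1,L2,L3,L4,L5,L6; from [0,0,0]:
after L1 α=1/5: [211/5, 158/5, 45]
after L2 α=4/7: [3873/35, 2894/35, 1011/7]
after L3 α=1/2: [2514/35, 10699/70, 1319/14]
after L4 α=1/2: [5209/70, 23579/140, 1795/28]
after L5 α=2/5: [47827/350, 99017/700, 7793/140]
after L6 α=1/7: [145406/1225, 351301/2450, 25129/490]
→ [119, 143, 51]

query (1,0) [L1,L2,L3,L4,L5,L6] — begin 0,0,0
+L1 (α=1/2) → [78, 145/2, 103/2]
+L2 (α=1/5) → [541/5, 62, 411/5]
+L3 (α=1/3) → [2207/15, 269/3, 2027/15]
+L4 (α=2/7) → [2699/21, 1387/21, 2225/21]
+L5 (α=1/3) → [5629/63, 5609/63, 6634/63]
+L6 (α=1/2) → [8579/63, 8003/126, 5207/63]
rounded: [136, 64, 83]

at x=0,y=0 over L1,L2,L3,L4,L5:
L1 α=1/2: [49, 93/2, 223/2]
L2 α=4/5: [97/5, 1237/10, 2087/10]
L3 α=7/8: [7587/40, 13627/80, 19867/80]
L4 α=2/3: [5569/40, 36187/240, 26747/240]
L5 α=1/2: [6849/80, 53947/480, 57467/480]
= [86, 112, 120]

query (2,0) [L1,L2,L3,L4,L5,L7] — begin 0,0,0
after L1 α=1/5: [211/5, 158/5, 45]
after L2 α=4/7: [3873/35, 2894/35, 1011/7]
after L3 α=1/2: [2514/35, 10699/70, 1319/14]
after L4 α=1/2: [5209/70, 23579/140, 1795/28]
after L5 α=2/5: [47827/350, 99017/700, 7793/140]
after L7 α=3/8: [51187/560, 160757/1120, 22745/224]
rounded: [91, 144, 102]
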